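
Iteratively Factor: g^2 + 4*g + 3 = (g + 3)*(g + 1)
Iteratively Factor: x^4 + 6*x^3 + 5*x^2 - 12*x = (x)*(x^3 + 6*x^2 + 5*x - 12) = x*(x - 1)*(x^2 + 7*x + 12) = x*(x - 1)*(x + 3)*(x + 4)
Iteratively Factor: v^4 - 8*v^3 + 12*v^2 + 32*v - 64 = (v - 2)*(v^3 - 6*v^2 + 32) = (v - 4)*(v - 2)*(v^2 - 2*v - 8) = (v - 4)*(v - 2)*(v + 2)*(v - 4)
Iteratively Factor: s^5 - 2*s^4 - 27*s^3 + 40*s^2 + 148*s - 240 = (s + 4)*(s^4 - 6*s^3 - 3*s^2 + 52*s - 60) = (s - 2)*(s + 4)*(s^3 - 4*s^2 - 11*s + 30) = (s - 2)^2*(s + 4)*(s^2 - 2*s - 15) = (s - 5)*(s - 2)^2*(s + 4)*(s + 3)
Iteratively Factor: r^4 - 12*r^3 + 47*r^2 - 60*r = (r - 3)*(r^3 - 9*r^2 + 20*r) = r*(r - 3)*(r^2 - 9*r + 20) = r*(r - 4)*(r - 3)*(r - 5)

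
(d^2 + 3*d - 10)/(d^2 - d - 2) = (d + 5)/(d + 1)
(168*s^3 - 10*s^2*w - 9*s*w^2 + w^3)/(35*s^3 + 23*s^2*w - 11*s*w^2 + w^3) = (24*s^2 + 2*s*w - w^2)/(5*s^2 + 4*s*w - w^2)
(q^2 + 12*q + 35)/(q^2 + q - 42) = (q + 5)/(q - 6)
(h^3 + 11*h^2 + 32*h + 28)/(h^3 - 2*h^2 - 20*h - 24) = (h + 7)/(h - 6)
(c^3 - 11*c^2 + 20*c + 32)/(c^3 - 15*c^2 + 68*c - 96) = (c + 1)/(c - 3)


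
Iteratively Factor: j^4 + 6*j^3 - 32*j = (j + 4)*(j^3 + 2*j^2 - 8*j) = (j + 4)^2*(j^2 - 2*j) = j*(j + 4)^2*(j - 2)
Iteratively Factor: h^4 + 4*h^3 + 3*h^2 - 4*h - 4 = (h + 2)*(h^3 + 2*h^2 - h - 2) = (h - 1)*(h + 2)*(h^2 + 3*h + 2) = (h - 1)*(h + 2)^2*(h + 1)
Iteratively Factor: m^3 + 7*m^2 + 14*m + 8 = (m + 1)*(m^2 + 6*m + 8) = (m + 1)*(m + 4)*(m + 2)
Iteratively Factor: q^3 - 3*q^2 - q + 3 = (q - 1)*(q^2 - 2*q - 3) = (q - 1)*(q + 1)*(q - 3)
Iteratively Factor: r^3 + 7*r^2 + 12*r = (r + 3)*(r^2 + 4*r) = (r + 3)*(r + 4)*(r)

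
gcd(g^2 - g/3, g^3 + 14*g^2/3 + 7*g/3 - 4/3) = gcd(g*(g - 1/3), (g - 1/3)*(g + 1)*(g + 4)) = g - 1/3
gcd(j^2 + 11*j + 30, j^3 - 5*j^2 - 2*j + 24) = 1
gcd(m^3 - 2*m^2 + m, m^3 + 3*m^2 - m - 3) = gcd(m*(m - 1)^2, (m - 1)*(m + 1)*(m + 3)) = m - 1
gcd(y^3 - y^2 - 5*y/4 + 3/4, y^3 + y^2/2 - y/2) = y^2 + y/2 - 1/2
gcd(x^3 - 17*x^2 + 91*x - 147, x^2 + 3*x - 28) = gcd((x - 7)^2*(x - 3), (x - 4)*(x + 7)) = 1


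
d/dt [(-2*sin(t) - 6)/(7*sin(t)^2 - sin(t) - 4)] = 2*(7*sin(t)^2 + 42*sin(t) + 1)*cos(t)/(-7*sin(t)^2 + sin(t) + 4)^2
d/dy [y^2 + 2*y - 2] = 2*y + 2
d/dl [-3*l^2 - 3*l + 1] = -6*l - 3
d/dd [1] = 0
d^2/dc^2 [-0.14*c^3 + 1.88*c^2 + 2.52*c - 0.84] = 3.76 - 0.84*c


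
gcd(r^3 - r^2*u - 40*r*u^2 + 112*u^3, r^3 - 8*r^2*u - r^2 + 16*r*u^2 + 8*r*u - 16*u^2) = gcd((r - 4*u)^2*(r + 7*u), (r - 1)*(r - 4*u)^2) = r^2 - 8*r*u + 16*u^2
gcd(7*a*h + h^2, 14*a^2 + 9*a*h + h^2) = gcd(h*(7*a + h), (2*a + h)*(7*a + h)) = 7*a + h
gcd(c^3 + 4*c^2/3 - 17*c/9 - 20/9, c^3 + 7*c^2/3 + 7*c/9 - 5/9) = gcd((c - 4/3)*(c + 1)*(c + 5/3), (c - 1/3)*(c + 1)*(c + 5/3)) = c^2 + 8*c/3 + 5/3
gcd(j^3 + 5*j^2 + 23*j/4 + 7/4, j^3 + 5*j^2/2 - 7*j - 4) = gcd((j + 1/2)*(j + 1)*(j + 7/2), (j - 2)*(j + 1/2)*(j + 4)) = j + 1/2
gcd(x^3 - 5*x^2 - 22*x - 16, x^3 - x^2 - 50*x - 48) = x^2 - 7*x - 8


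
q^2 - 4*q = q*(q - 4)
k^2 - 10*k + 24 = (k - 6)*(k - 4)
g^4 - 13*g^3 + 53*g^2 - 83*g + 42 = (g - 7)*(g - 3)*(g - 2)*(g - 1)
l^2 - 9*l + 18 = (l - 6)*(l - 3)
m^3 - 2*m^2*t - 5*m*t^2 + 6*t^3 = (m - 3*t)*(m - t)*(m + 2*t)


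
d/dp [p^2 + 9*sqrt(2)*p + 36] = 2*p + 9*sqrt(2)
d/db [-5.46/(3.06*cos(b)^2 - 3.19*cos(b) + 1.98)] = (17.4174 - 33.4152*cos(b))*sin(b)/(3.06*cos(b)^2 - 3.19*cos(b) + 1.98)^2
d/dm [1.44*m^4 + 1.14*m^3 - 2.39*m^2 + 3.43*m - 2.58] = 5.76*m^3 + 3.42*m^2 - 4.78*m + 3.43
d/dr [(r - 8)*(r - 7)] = 2*r - 15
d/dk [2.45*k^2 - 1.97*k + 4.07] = 4.9*k - 1.97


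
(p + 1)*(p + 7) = p^2 + 8*p + 7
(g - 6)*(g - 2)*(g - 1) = g^3 - 9*g^2 + 20*g - 12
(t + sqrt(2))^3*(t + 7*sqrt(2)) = t^4 + 10*sqrt(2)*t^3 + 48*t^2 + 44*sqrt(2)*t + 28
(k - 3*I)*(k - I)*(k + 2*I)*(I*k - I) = I*k^4 + 2*k^3 - I*k^3 - 2*k^2 + 5*I*k^2 + 6*k - 5*I*k - 6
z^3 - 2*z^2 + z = z*(z - 1)^2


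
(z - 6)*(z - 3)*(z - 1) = z^3 - 10*z^2 + 27*z - 18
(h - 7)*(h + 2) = h^2 - 5*h - 14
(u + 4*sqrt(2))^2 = u^2 + 8*sqrt(2)*u + 32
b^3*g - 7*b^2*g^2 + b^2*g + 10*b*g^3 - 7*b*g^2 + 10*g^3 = (b - 5*g)*(b - 2*g)*(b*g + g)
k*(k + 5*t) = k^2 + 5*k*t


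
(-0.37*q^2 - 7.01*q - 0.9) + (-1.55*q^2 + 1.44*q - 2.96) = -1.92*q^2 - 5.57*q - 3.86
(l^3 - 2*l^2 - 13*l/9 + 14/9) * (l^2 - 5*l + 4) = l^5 - 7*l^4 + 113*l^3/9 + 7*l^2/9 - 122*l/9 + 56/9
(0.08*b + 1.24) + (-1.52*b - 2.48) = -1.44*b - 1.24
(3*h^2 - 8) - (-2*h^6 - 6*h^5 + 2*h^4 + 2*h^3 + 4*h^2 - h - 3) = 2*h^6 + 6*h^5 - 2*h^4 - 2*h^3 - h^2 + h - 5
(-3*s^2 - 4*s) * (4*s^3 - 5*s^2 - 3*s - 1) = -12*s^5 - s^4 + 29*s^3 + 15*s^2 + 4*s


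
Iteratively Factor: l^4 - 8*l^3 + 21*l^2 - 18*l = (l - 3)*(l^3 - 5*l^2 + 6*l) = (l - 3)*(l - 2)*(l^2 - 3*l) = l*(l - 3)*(l - 2)*(l - 3)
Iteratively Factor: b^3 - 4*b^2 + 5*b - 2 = (b - 1)*(b^2 - 3*b + 2) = (b - 1)^2*(b - 2)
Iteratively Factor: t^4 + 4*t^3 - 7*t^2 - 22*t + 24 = (t - 2)*(t^3 + 6*t^2 + 5*t - 12) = (t - 2)*(t + 4)*(t^2 + 2*t - 3) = (t - 2)*(t - 1)*(t + 4)*(t + 3)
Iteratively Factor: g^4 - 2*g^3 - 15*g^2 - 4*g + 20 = (g - 5)*(g^3 + 3*g^2 - 4) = (g - 5)*(g + 2)*(g^2 + g - 2) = (g - 5)*(g + 2)^2*(g - 1)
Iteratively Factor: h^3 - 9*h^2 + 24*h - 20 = (h - 2)*(h^2 - 7*h + 10) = (h - 2)^2*(h - 5)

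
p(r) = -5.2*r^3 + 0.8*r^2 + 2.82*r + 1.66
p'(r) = -15.6*r^2 + 1.6*r + 2.82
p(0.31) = 2.46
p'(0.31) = 1.82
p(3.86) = -274.60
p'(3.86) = -223.44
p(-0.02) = 1.60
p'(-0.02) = 2.78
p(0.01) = 1.69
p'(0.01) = 2.83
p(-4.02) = 341.07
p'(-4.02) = -255.71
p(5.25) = -713.94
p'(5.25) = -418.76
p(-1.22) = 8.85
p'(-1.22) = -22.35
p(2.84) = -102.99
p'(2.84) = -118.46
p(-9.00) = 3831.88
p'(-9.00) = -1275.18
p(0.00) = 1.66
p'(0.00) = 2.82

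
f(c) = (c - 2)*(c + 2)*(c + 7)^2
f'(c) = (c - 2)*(c + 2)*(2*c + 14) + (c - 2)*(c + 7)^2 + (c + 2)*(c + 7)^2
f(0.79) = -204.86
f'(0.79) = 43.28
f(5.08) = 3182.13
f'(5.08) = 2009.45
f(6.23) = 6093.40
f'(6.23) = 3102.06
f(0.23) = -206.33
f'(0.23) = -33.03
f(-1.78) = -22.66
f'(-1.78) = -105.69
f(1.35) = -151.82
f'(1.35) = 151.89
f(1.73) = -76.75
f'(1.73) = 246.11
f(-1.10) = -97.12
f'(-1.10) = -109.50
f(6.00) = 5408.00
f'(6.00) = 2860.00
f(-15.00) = 14144.00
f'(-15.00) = -5456.00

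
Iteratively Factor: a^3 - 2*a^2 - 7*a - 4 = (a + 1)*(a^2 - 3*a - 4) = (a + 1)^2*(a - 4)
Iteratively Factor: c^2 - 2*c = (c - 2)*(c)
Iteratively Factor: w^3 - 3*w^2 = (w - 3)*(w^2) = w*(w - 3)*(w)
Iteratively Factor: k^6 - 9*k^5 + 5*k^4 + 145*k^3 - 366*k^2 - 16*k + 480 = (k - 5)*(k^5 - 4*k^4 - 15*k^3 + 70*k^2 - 16*k - 96) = (k - 5)*(k - 2)*(k^4 - 2*k^3 - 19*k^2 + 32*k + 48) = (k - 5)*(k - 2)*(k + 1)*(k^3 - 3*k^2 - 16*k + 48) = (k - 5)*(k - 2)*(k + 1)*(k + 4)*(k^2 - 7*k + 12) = (k - 5)*(k - 4)*(k - 2)*(k + 1)*(k + 4)*(k - 3)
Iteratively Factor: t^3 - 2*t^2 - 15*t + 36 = (t + 4)*(t^2 - 6*t + 9) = (t - 3)*(t + 4)*(t - 3)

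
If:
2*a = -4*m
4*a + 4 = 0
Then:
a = -1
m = 1/2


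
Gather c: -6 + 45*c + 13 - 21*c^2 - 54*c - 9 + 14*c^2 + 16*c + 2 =-7*c^2 + 7*c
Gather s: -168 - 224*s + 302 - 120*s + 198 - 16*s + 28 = 360 - 360*s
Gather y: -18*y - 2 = -18*y - 2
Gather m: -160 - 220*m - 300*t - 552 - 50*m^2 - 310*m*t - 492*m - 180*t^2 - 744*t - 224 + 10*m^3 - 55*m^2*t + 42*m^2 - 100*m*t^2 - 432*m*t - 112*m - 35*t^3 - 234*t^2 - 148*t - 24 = 10*m^3 + m^2*(-55*t - 8) + m*(-100*t^2 - 742*t - 824) - 35*t^3 - 414*t^2 - 1192*t - 960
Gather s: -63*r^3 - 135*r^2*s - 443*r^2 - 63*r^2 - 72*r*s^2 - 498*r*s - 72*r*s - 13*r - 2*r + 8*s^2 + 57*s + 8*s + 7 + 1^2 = -63*r^3 - 506*r^2 - 15*r + s^2*(8 - 72*r) + s*(-135*r^2 - 570*r + 65) + 8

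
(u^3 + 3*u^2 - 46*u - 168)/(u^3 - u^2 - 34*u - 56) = (u + 6)/(u + 2)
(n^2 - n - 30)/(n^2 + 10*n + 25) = (n - 6)/(n + 5)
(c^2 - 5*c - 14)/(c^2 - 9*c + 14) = (c + 2)/(c - 2)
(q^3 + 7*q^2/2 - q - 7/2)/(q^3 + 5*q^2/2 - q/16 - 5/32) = 16*(2*q^3 + 7*q^2 - 2*q - 7)/(32*q^3 + 80*q^2 - 2*q - 5)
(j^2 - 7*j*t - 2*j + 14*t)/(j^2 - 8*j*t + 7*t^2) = (2 - j)/(-j + t)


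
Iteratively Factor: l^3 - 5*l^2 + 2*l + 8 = (l + 1)*(l^2 - 6*l + 8) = (l - 2)*(l + 1)*(l - 4)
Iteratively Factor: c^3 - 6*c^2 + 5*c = (c - 5)*(c^2 - c) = (c - 5)*(c - 1)*(c)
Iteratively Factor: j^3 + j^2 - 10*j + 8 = (j + 4)*(j^2 - 3*j + 2) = (j - 2)*(j + 4)*(j - 1)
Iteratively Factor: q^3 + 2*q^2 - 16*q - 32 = (q - 4)*(q^2 + 6*q + 8) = (q - 4)*(q + 2)*(q + 4)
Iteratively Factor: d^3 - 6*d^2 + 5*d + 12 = (d + 1)*(d^2 - 7*d + 12) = (d - 3)*(d + 1)*(d - 4)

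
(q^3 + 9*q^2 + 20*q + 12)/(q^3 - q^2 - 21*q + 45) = (q^3 + 9*q^2 + 20*q + 12)/(q^3 - q^2 - 21*q + 45)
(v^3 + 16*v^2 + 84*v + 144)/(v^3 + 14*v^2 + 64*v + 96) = (v + 6)/(v + 4)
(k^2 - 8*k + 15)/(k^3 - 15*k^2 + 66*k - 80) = (k - 3)/(k^2 - 10*k + 16)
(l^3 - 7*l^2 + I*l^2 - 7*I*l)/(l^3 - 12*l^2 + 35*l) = (l + I)/(l - 5)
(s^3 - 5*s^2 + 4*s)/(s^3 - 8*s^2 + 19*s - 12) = s/(s - 3)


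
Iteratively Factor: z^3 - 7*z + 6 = (z - 1)*(z^2 + z - 6) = (z - 2)*(z - 1)*(z + 3)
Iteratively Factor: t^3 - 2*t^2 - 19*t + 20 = (t + 4)*(t^2 - 6*t + 5) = (t - 5)*(t + 4)*(t - 1)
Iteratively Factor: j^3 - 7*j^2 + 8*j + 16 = (j - 4)*(j^2 - 3*j - 4) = (j - 4)^2*(j + 1)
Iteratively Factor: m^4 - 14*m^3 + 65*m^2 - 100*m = (m - 5)*(m^3 - 9*m^2 + 20*m) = m*(m - 5)*(m^2 - 9*m + 20) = m*(m - 5)*(m - 4)*(m - 5)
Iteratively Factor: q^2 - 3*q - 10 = (q + 2)*(q - 5)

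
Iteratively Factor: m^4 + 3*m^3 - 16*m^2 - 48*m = (m - 4)*(m^3 + 7*m^2 + 12*m) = (m - 4)*(m + 3)*(m^2 + 4*m) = (m - 4)*(m + 3)*(m + 4)*(m)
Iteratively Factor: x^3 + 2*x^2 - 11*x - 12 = (x + 1)*(x^2 + x - 12) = (x + 1)*(x + 4)*(x - 3)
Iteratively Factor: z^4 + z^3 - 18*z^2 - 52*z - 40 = (z + 2)*(z^3 - z^2 - 16*z - 20) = (z + 2)^2*(z^2 - 3*z - 10) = (z + 2)^3*(z - 5)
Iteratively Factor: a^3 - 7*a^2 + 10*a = (a - 2)*(a^2 - 5*a) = (a - 5)*(a - 2)*(a)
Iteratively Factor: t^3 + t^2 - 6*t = (t)*(t^2 + t - 6) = t*(t - 2)*(t + 3)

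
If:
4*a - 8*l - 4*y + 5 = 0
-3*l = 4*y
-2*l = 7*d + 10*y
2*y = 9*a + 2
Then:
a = -35/102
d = 407/714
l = 37/51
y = -37/68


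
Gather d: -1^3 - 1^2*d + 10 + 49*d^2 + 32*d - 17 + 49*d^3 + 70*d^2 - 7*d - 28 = 49*d^3 + 119*d^2 + 24*d - 36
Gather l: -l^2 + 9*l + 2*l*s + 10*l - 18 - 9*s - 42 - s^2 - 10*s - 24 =-l^2 + l*(2*s + 19) - s^2 - 19*s - 84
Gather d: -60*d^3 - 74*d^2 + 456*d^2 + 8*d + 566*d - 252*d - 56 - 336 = -60*d^3 + 382*d^2 + 322*d - 392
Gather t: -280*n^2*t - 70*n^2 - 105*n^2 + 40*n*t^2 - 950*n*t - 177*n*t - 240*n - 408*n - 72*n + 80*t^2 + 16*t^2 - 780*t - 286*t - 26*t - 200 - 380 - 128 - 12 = -175*n^2 - 720*n + t^2*(40*n + 96) + t*(-280*n^2 - 1127*n - 1092) - 720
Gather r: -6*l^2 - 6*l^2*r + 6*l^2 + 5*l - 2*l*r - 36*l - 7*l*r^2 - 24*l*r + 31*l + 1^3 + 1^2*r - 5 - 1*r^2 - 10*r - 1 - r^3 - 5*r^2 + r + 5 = -r^3 + r^2*(-7*l - 6) + r*(-6*l^2 - 26*l - 8)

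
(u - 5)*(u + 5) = u^2 - 25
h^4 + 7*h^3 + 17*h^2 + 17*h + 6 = (h + 1)^2*(h + 2)*(h + 3)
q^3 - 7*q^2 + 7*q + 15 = (q - 5)*(q - 3)*(q + 1)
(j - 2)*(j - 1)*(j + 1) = j^3 - 2*j^2 - j + 2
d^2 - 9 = (d - 3)*(d + 3)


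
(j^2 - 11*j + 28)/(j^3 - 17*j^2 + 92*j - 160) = (j - 7)/(j^2 - 13*j + 40)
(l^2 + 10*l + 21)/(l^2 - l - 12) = (l + 7)/(l - 4)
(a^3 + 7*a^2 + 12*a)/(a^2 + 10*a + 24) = a*(a + 3)/(a + 6)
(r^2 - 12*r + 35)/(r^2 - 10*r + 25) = (r - 7)/(r - 5)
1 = 1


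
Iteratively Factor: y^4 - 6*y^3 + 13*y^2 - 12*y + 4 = (y - 2)*(y^3 - 4*y^2 + 5*y - 2) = (y - 2)*(y - 1)*(y^2 - 3*y + 2) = (y - 2)^2*(y - 1)*(y - 1)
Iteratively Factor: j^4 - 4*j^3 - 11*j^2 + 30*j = (j)*(j^3 - 4*j^2 - 11*j + 30) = j*(j - 2)*(j^2 - 2*j - 15) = j*(j - 2)*(j + 3)*(j - 5)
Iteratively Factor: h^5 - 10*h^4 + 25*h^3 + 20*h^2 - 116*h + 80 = (h - 1)*(h^4 - 9*h^3 + 16*h^2 + 36*h - 80) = (h - 4)*(h - 1)*(h^3 - 5*h^2 - 4*h + 20) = (h - 5)*(h - 4)*(h - 1)*(h^2 - 4) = (h - 5)*(h - 4)*(h - 2)*(h - 1)*(h + 2)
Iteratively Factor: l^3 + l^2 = (l)*(l^2 + l) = l^2*(l + 1)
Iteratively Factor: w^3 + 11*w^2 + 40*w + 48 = (w + 4)*(w^2 + 7*w + 12) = (w + 3)*(w + 4)*(w + 4)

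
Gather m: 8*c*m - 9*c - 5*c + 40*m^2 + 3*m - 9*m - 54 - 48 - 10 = -14*c + 40*m^2 + m*(8*c - 6) - 112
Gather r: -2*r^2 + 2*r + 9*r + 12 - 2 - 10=-2*r^2 + 11*r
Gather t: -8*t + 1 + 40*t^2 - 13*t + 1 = 40*t^2 - 21*t + 2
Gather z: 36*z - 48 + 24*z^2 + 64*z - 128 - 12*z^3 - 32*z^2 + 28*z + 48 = -12*z^3 - 8*z^2 + 128*z - 128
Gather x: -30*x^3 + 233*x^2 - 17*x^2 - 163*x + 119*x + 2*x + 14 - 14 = -30*x^3 + 216*x^2 - 42*x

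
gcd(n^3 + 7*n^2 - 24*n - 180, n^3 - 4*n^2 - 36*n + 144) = n + 6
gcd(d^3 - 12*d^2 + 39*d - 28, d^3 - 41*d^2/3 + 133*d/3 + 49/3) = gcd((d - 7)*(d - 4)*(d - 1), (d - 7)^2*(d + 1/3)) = d - 7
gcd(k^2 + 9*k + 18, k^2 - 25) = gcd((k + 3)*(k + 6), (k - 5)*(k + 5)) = 1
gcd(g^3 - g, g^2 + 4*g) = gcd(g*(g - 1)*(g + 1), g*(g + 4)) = g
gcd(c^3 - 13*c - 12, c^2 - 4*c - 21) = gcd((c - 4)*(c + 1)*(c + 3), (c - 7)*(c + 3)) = c + 3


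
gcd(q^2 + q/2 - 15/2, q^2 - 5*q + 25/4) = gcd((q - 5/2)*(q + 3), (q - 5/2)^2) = q - 5/2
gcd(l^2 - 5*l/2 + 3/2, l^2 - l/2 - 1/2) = l - 1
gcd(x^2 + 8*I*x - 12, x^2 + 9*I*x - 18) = x + 6*I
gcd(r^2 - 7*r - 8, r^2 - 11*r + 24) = r - 8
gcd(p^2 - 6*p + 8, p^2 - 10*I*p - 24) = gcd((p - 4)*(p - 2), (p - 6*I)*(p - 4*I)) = 1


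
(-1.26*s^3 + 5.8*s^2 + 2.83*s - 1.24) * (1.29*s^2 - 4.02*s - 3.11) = -1.6254*s^5 + 12.5472*s^4 - 15.7467*s^3 - 31.0142*s^2 - 3.8165*s + 3.8564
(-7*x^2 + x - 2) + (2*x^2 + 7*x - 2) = -5*x^2 + 8*x - 4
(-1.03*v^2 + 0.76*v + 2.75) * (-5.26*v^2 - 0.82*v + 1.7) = 5.4178*v^4 - 3.153*v^3 - 16.8392*v^2 - 0.963*v + 4.675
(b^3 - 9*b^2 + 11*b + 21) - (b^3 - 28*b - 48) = -9*b^2 + 39*b + 69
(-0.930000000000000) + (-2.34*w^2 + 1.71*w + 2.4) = -2.34*w^2 + 1.71*w + 1.47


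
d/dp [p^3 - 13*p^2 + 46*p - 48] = 3*p^2 - 26*p + 46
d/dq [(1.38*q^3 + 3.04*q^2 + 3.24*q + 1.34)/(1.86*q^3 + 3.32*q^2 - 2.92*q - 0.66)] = (8.88178419700125e-16*q^5 - 1.0728*q^4 - 20.112*q^3 - 29.8432*q^2 - 12.9104*q + 1.7744)/(3.4596*q^6 + 12.3504*q^5 + 0.159999999999998*q^4 - 21.844*q^3 + 4.144*q^2 + 3.8544*q + 0.4356)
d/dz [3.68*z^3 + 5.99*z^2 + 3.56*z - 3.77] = 11.04*z^2 + 11.98*z + 3.56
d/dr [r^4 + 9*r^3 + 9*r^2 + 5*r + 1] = 4*r^3 + 27*r^2 + 18*r + 5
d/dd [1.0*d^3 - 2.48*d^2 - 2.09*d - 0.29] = 3.0*d^2 - 4.96*d - 2.09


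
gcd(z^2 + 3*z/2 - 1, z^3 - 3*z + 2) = z + 2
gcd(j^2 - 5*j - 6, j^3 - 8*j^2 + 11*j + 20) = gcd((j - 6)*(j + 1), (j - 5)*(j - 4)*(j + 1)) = j + 1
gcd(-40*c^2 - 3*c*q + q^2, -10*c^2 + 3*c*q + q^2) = 5*c + q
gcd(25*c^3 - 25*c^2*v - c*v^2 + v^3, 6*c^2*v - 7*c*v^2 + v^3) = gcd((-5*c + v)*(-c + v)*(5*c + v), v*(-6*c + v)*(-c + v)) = -c + v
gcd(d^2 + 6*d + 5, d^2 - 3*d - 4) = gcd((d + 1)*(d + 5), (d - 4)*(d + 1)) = d + 1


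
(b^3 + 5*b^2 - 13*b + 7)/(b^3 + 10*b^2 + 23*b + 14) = (b^2 - 2*b + 1)/(b^2 + 3*b + 2)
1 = 1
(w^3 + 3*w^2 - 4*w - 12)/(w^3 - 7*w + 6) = (w + 2)/(w - 1)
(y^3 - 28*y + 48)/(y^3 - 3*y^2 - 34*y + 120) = (y - 2)/(y - 5)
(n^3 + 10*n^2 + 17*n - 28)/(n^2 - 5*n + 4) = (n^2 + 11*n + 28)/(n - 4)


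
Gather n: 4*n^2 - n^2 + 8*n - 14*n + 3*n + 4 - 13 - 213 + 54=3*n^2 - 3*n - 168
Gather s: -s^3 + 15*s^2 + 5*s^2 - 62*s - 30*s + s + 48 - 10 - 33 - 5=-s^3 + 20*s^2 - 91*s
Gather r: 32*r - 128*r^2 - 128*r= -128*r^2 - 96*r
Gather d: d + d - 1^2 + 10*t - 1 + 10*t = 2*d + 20*t - 2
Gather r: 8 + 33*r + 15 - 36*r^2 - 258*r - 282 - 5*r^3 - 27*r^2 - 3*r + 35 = -5*r^3 - 63*r^2 - 228*r - 224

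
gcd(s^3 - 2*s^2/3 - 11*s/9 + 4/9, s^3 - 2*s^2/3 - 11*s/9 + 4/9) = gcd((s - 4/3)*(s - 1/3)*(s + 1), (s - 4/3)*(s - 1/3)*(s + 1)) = s^3 - 2*s^2/3 - 11*s/9 + 4/9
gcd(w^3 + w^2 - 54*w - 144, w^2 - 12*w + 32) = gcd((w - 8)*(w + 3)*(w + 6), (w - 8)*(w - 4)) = w - 8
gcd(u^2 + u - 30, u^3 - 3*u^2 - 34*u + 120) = u^2 + u - 30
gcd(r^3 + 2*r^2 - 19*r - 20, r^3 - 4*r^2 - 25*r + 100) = r^2 + r - 20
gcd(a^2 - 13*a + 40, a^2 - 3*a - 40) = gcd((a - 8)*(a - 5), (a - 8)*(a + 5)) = a - 8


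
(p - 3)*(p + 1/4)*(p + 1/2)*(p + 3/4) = p^4 - 3*p^3/2 - 61*p^2/16 - 63*p/32 - 9/32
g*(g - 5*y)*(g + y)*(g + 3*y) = g^4 - g^3*y - 17*g^2*y^2 - 15*g*y^3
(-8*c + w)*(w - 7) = -8*c*w + 56*c + w^2 - 7*w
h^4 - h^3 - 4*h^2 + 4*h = h*(h - 2)*(h - 1)*(h + 2)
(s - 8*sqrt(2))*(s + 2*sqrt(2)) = s^2 - 6*sqrt(2)*s - 32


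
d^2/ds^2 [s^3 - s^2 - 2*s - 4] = 6*s - 2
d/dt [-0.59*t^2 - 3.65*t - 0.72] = -1.18*t - 3.65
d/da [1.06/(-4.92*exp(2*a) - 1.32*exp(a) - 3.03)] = (10.4304*exp(a) + 1.3992)*exp(a)/(4.92*exp(2*a) + 1.32*exp(a) + 3.03)^2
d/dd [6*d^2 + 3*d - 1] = 12*d + 3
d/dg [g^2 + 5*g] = 2*g + 5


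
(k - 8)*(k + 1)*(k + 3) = k^3 - 4*k^2 - 29*k - 24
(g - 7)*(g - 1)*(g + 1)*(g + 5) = g^4 - 2*g^3 - 36*g^2 + 2*g + 35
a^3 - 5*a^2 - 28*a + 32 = (a - 8)*(a - 1)*(a + 4)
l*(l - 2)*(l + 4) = l^3 + 2*l^2 - 8*l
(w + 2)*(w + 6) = w^2 + 8*w + 12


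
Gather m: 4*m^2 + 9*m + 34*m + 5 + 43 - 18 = 4*m^2 + 43*m + 30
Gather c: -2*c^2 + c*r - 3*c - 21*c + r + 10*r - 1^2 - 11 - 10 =-2*c^2 + c*(r - 24) + 11*r - 22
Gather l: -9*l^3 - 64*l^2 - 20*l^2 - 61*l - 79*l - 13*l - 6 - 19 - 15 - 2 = -9*l^3 - 84*l^2 - 153*l - 42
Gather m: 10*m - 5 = 10*m - 5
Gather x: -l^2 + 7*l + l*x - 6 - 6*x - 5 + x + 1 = -l^2 + 7*l + x*(l - 5) - 10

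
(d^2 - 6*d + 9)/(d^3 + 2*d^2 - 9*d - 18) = (d - 3)/(d^2 + 5*d + 6)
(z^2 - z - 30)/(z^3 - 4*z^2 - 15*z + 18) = (z + 5)/(z^2 + 2*z - 3)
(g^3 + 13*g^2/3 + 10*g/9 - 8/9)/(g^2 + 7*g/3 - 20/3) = (9*g^2 + 3*g - 2)/(3*(3*g - 5))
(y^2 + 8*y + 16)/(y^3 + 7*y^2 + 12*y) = (y + 4)/(y*(y + 3))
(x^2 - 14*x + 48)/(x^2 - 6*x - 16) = (x - 6)/(x + 2)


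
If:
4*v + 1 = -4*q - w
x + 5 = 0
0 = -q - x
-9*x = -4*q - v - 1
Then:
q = 5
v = -66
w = 243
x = -5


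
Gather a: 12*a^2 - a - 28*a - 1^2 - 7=12*a^2 - 29*a - 8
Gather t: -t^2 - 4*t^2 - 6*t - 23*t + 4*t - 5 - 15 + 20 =-5*t^2 - 25*t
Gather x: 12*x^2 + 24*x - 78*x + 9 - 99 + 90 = 12*x^2 - 54*x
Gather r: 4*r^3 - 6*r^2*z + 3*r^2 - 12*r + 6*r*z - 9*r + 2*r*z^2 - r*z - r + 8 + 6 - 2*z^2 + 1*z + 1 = 4*r^3 + r^2*(3 - 6*z) + r*(2*z^2 + 5*z - 22) - 2*z^2 + z + 15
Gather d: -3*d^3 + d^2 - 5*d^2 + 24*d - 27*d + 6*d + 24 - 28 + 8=-3*d^3 - 4*d^2 + 3*d + 4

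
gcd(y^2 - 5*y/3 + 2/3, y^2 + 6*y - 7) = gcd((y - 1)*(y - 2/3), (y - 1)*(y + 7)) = y - 1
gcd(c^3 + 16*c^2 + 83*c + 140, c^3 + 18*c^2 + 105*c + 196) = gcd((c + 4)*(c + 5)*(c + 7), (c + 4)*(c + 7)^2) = c^2 + 11*c + 28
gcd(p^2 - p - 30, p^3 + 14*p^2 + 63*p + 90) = p + 5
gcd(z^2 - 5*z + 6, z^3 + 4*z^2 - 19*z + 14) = z - 2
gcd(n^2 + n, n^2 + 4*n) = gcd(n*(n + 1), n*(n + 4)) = n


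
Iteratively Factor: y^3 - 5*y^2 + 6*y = (y - 2)*(y^2 - 3*y) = y*(y - 2)*(y - 3)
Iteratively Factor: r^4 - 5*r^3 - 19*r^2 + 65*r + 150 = (r - 5)*(r^3 - 19*r - 30) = (r - 5)*(r + 3)*(r^2 - 3*r - 10) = (r - 5)*(r + 2)*(r + 3)*(r - 5)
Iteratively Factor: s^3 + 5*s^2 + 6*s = (s)*(s^2 + 5*s + 6) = s*(s + 3)*(s + 2)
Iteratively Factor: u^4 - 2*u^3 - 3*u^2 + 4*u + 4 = (u + 1)*(u^3 - 3*u^2 + 4) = (u - 2)*(u + 1)*(u^2 - u - 2) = (u - 2)*(u + 1)^2*(u - 2)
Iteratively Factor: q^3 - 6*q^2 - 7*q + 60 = (q + 3)*(q^2 - 9*q + 20) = (q - 4)*(q + 3)*(q - 5)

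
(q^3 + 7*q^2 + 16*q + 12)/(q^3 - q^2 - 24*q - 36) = (q + 2)/(q - 6)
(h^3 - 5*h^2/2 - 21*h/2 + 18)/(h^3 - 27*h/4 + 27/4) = 2*(h - 4)/(2*h - 3)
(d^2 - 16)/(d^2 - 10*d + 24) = (d + 4)/(d - 6)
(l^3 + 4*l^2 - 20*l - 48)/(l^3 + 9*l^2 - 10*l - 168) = (l + 2)/(l + 7)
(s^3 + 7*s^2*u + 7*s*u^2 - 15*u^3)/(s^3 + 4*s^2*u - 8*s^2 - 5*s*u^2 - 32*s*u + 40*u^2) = (s + 3*u)/(s - 8)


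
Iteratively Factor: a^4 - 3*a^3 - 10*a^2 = (a - 5)*(a^3 + 2*a^2) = a*(a - 5)*(a^2 + 2*a) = a^2*(a - 5)*(a + 2)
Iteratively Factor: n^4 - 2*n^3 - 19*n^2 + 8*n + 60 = (n - 5)*(n^3 + 3*n^2 - 4*n - 12) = (n - 5)*(n - 2)*(n^2 + 5*n + 6) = (n - 5)*(n - 2)*(n + 2)*(n + 3)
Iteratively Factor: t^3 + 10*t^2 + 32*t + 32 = (t + 4)*(t^2 + 6*t + 8) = (t + 4)^2*(t + 2)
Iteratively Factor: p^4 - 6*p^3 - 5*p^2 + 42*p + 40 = (p - 4)*(p^3 - 2*p^2 - 13*p - 10) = (p - 4)*(p + 2)*(p^2 - 4*p - 5) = (p - 4)*(p + 1)*(p + 2)*(p - 5)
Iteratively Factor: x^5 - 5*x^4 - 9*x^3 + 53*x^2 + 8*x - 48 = (x - 4)*(x^4 - x^3 - 13*x^2 + x + 12) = (x - 4)^2*(x^3 + 3*x^2 - x - 3) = (x - 4)^2*(x - 1)*(x^2 + 4*x + 3) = (x - 4)^2*(x - 1)*(x + 3)*(x + 1)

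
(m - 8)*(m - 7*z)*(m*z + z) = m^3*z - 7*m^2*z^2 - 7*m^2*z + 49*m*z^2 - 8*m*z + 56*z^2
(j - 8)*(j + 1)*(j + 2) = j^3 - 5*j^2 - 22*j - 16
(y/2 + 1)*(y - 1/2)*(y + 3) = y^3/2 + 9*y^2/4 + 7*y/4 - 3/2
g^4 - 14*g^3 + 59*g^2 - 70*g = g*(g - 7)*(g - 5)*(g - 2)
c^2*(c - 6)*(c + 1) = c^4 - 5*c^3 - 6*c^2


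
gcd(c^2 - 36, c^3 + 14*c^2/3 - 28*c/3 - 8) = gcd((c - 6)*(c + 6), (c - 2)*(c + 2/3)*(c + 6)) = c + 6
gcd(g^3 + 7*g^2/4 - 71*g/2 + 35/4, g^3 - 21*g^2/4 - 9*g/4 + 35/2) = g - 5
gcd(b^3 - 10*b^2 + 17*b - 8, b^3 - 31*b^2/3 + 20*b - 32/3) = b^2 - 9*b + 8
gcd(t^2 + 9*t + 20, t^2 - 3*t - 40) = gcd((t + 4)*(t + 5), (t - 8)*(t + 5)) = t + 5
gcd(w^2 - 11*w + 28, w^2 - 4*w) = w - 4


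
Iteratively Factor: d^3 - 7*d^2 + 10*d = (d)*(d^2 - 7*d + 10) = d*(d - 5)*(d - 2)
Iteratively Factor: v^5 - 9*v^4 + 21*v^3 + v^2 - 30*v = (v - 5)*(v^4 - 4*v^3 + v^2 + 6*v) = (v - 5)*(v + 1)*(v^3 - 5*v^2 + 6*v) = (v - 5)*(v - 3)*(v + 1)*(v^2 - 2*v) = v*(v - 5)*(v - 3)*(v + 1)*(v - 2)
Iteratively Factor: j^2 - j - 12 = (j + 3)*(j - 4)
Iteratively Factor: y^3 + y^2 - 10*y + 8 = (y + 4)*(y^2 - 3*y + 2) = (y - 1)*(y + 4)*(y - 2)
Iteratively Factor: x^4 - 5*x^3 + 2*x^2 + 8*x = (x - 2)*(x^3 - 3*x^2 - 4*x) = (x - 2)*(x + 1)*(x^2 - 4*x) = x*(x - 2)*(x + 1)*(x - 4)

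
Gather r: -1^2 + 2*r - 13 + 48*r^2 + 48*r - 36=48*r^2 + 50*r - 50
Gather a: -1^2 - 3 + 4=0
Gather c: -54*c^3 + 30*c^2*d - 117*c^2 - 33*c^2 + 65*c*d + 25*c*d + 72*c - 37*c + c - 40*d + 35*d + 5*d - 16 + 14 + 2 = -54*c^3 + c^2*(30*d - 150) + c*(90*d + 36)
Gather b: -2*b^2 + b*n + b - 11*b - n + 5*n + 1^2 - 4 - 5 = -2*b^2 + b*(n - 10) + 4*n - 8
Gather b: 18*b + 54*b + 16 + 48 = 72*b + 64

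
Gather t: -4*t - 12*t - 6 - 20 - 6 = -16*t - 32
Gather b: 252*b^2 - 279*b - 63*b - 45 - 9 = 252*b^2 - 342*b - 54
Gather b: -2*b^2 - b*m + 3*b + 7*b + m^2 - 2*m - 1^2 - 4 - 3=-2*b^2 + b*(10 - m) + m^2 - 2*m - 8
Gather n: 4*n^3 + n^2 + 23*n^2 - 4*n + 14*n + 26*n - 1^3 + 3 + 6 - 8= 4*n^3 + 24*n^2 + 36*n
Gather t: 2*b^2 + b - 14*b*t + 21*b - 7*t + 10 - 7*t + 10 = 2*b^2 + 22*b + t*(-14*b - 14) + 20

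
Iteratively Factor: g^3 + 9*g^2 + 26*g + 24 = (g + 2)*(g^2 + 7*g + 12) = (g + 2)*(g + 4)*(g + 3)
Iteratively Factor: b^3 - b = (b)*(b^2 - 1) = b*(b - 1)*(b + 1)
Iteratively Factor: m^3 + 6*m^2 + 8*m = (m + 4)*(m^2 + 2*m) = m*(m + 4)*(m + 2)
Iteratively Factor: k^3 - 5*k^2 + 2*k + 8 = (k - 2)*(k^2 - 3*k - 4) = (k - 2)*(k + 1)*(k - 4)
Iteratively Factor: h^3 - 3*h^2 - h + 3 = (h - 3)*(h^2 - 1) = (h - 3)*(h - 1)*(h + 1)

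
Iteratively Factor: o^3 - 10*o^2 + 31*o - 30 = (o - 5)*(o^2 - 5*o + 6) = (o - 5)*(o - 2)*(o - 3)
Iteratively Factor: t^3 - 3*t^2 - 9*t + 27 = (t - 3)*(t^2 - 9) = (t - 3)*(t + 3)*(t - 3)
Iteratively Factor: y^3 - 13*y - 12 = (y + 3)*(y^2 - 3*y - 4) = (y - 4)*(y + 3)*(y + 1)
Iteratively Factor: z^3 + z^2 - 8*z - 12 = (z + 2)*(z^2 - z - 6) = (z - 3)*(z + 2)*(z + 2)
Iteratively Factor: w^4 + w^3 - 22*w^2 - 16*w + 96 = (w + 3)*(w^3 - 2*w^2 - 16*w + 32) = (w + 3)*(w + 4)*(w^2 - 6*w + 8) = (w - 4)*(w + 3)*(w + 4)*(w - 2)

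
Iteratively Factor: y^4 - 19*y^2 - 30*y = (y + 3)*(y^3 - 3*y^2 - 10*y) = (y - 5)*(y + 3)*(y^2 + 2*y) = (y - 5)*(y + 2)*(y + 3)*(y)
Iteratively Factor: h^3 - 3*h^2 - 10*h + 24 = (h - 2)*(h^2 - h - 12) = (h - 2)*(h + 3)*(h - 4)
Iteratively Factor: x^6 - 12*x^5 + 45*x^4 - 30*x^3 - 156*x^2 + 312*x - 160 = (x - 5)*(x^5 - 7*x^4 + 10*x^3 + 20*x^2 - 56*x + 32) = (x - 5)*(x + 2)*(x^4 - 9*x^3 + 28*x^2 - 36*x + 16) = (x - 5)*(x - 2)*(x + 2)*(x^3 - 7*x^2 + 14*x - 8) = (x - 5)*(x - 2)^2*(x + 2)*(x^2 - 5*x + 4) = (x - 5)*(x - 4)*(x - 2)^2*(x + 2)*(x - 1)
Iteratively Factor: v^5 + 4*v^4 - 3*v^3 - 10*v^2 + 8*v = (v + 2)*(v^4 + 2*v^3 - 7*v^2 + 4*v) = (v - 1)*(v + 2)*(v^3 + 3*v^2 - 4*v) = v*(v - 1)*(v + 2)*(v^2 + 3*v - 4) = v*(v - 1)^2*(v + 2)*(v + 4)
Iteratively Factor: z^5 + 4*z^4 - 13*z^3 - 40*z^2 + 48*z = (z + 4)*(z^4 - 13*z^2 + 12*z) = (z - 3)*(z + 4)*(z^3 + 3*z^2 - 4*z) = (z - 3)*(z + 4)^2*(z^2 - z) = z*(z - 3)*(z + 4)^2*(z - 1)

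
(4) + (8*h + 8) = 8*h + 12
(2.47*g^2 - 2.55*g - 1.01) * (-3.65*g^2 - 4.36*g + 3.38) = -9.0155*g^4 - 1.4617*g^3 + 23.1531*g^2 - 4.2154*g - 3.4138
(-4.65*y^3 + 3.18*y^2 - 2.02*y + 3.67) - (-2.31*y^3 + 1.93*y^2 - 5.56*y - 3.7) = -2.34*y^3 + 1.25*y^2 + 3.54*y + 7.37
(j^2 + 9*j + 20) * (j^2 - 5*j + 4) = j^4 + 4*j^3 - 21*j^2 - 64*j + 80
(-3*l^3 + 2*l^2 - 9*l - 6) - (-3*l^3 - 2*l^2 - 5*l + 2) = 4*l^2 - 4*l - 8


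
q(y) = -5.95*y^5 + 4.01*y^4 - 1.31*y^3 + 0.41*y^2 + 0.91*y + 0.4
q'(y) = -29.75*y^4 + 16.04*y^3 - 3.93*y^2 + 0.82*y + 0.91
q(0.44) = 0.82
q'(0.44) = 0.76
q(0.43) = 0.81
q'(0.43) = 0.79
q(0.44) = 0.82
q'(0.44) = 0.76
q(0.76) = 0.58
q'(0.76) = -3.62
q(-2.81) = 1322.60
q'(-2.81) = -2243.19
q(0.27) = 0.66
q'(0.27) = 1.00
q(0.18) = 0.57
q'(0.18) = 0.99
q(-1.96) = 241.34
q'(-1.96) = -575.62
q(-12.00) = 1566013.96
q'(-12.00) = -645187.97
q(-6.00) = 51756.82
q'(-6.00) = -42166.13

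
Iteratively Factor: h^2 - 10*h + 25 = (h - 5)*(h - 5)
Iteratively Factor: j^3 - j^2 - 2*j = (j - 2)*(j^2 + j) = (j - 2)*(j + 1)*(j)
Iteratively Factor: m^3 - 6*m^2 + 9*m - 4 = (m - 4)*(m^2 - 2*m + 1) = (m - 4)*(m - 1)*(m - 1)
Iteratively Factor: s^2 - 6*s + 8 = (s - 4)*(s - 2)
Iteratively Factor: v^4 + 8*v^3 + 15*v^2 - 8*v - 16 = (v - 1)*(v^3 + 9*v^2 + 24*v + 16) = (v - 1)*(v + 4)*(v^2 + 5*v + 4) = (v - 1)*(v + 1)*(v + 4)*(v + 4)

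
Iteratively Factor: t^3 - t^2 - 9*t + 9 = (t - 3)*(t^2 + 2*t - 3) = (t - 3)*(t + 3)*(t - 1)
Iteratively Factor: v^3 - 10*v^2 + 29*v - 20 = (v - 4)*(v^2 - 6*v + 5) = (v - 5)*(v - 4)*(v - 1)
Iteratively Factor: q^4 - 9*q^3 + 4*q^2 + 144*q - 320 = (q + 4)*(q^3 - 13*q^2 + 56*q - 80) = (q - 4)*(q + 4)*(q^2 - 9*q + 20) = (q - 5)*(q - 4)*(q + 4)*(q - 4)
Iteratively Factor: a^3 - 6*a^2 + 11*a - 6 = (a - 2)*(a^2 - 4*a + 3) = (a - 2)*(a - 1)*(a - 3)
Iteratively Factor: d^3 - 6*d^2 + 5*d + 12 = (d - 4)*(d^2 - 2*d - 3) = (d - 4)*(d - 3)*(d + 1)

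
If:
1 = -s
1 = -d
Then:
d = -1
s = -1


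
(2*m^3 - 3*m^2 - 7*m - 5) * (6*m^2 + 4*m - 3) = 12*m^5 - 10*m^4 - 60*m^3 - 49*m^2 + m + 15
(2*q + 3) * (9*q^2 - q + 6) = 18*q^3 + 25*q^2 + 9*q + 18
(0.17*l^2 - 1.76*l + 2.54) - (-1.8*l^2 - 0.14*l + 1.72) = 1.97*l^2 - 1.62*l + 0.82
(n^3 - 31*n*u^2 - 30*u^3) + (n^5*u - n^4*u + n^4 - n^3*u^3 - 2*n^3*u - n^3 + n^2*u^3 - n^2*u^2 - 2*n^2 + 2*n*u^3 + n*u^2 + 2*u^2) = n^5*u - n^4*u + n^4 - n^3*u^3 - 2*n^3*u + n^2*u^3 - n^2*u^2 - 2*n^2 + 2*n*u^3 - 30*n*u^2 - 30*u^3 + 2*u^2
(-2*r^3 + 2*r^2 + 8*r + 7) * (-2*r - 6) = 4*r^4 + 8*r^3 - 28*r^2 - 62*r - 42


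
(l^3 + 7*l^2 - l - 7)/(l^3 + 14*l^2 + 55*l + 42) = (l - 1)/(l + 6)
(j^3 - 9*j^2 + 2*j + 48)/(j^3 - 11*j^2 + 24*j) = (j + 2)/j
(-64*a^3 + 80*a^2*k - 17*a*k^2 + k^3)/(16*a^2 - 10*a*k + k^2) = (-8*a^2 + 9*a*k - k^2)/(2*a - k)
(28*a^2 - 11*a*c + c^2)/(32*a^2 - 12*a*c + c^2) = (7*a - c)/(8*a - c)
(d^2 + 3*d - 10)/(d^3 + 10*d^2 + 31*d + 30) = (d - 2)/(d^2 + 5*d + 6)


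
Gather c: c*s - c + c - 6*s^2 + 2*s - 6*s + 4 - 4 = c*s - 6*s^2 - 4*s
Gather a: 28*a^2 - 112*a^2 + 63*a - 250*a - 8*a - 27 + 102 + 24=-84*a^2 - 195*a + 99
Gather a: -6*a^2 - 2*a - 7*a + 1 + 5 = -6*a^2 - 9*a + 6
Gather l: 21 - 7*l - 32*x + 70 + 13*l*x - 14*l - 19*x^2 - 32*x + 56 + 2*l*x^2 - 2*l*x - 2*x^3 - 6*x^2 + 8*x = l*(2*x^2 + 11*x - 21) - 2*x^3 - 25*x^2 - 56*x + 147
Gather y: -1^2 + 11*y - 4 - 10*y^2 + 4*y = -10*y^2 + 15*y - 5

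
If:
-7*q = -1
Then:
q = 1/7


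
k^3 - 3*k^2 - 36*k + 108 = (k - 6)*(k - 3)*(k + 6)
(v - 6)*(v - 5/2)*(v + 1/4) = v^3 - 33*v^2/4 + 103*v/8 + 15/4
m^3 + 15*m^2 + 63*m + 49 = (m + 1)*(m + 7)^2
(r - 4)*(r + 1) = r^2 - 3*r - 4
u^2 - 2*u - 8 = (u - 4)*(u + 2)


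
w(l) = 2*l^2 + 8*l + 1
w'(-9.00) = -28.00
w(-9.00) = 91.00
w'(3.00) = 20.00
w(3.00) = 43.00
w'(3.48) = 21.92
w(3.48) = 53.06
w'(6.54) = 34.16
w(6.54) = 138.86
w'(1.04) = 12.16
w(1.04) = 11.48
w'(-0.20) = 7.20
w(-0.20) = -0.52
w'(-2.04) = -0.16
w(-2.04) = -7.00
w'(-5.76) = -15.04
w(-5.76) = 21.28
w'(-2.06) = -0.24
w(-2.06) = -6.99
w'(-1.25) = 3.00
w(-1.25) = -5.88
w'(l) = 4*l + 8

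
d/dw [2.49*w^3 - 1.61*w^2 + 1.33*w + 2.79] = 7.47*w^2 - 3.22*w + 1.33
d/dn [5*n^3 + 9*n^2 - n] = 15*n^2 + 18*n - 1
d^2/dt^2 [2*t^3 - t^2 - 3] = 12*t - 2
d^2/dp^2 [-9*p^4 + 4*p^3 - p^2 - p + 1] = -108*p^2 + 24*p - 2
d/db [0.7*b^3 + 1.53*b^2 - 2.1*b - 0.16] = 2.1*b^2 + 3.06*b - 2.1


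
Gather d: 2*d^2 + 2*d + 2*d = 2*d^2 + 4*d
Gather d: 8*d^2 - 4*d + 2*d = 8*d^2 - 2*d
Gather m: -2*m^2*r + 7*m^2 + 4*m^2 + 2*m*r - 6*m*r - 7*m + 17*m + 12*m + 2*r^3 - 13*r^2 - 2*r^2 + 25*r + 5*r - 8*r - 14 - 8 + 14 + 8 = m^2*(11 - 2*r) + m*(22 - 4*r) + 2*r^3 - 15*r^2 + 22*r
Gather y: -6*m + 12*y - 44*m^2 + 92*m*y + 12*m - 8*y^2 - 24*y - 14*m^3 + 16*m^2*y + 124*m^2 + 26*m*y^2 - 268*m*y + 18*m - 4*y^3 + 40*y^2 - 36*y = -14*m^3 + 80*m^2 + 24*m - 4*y^3 + y^2*(26*m + 32) + y*(16*m^2 - 176*m - 48)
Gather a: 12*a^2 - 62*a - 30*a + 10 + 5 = 12*a^2 - 92*a + 15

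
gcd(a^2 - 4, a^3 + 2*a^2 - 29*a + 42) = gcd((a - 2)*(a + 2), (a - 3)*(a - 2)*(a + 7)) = a - 2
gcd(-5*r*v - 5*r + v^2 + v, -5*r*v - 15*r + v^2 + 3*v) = 5*r - v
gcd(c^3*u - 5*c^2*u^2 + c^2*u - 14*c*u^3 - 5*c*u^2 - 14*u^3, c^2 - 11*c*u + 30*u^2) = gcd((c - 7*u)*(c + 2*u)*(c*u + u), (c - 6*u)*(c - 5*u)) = 1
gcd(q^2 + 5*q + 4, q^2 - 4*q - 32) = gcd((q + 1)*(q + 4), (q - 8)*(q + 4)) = q + 4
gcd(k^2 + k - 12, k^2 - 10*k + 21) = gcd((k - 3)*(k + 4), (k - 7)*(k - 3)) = k - 3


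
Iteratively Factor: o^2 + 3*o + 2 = (o + 1)*(o + 2)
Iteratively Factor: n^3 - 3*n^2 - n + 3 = (n + 1)*(n^2 - 4*n + 3) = (n - 1)*(n + 1)*(n - 3)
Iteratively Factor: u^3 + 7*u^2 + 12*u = (u + 3)*(u^2 + 4*u) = u*(u + 3)*(u + 4)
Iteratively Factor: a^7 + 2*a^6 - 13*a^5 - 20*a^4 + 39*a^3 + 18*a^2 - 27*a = (a + 3)*(a^6 - a^5 - 10*a^4 + 10*a^3 + 9*a^2 - 9*a) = a*(a + 3)*(a^5 - a^4 - 10*a^3 + 10*a^2 + 9*a - 9) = a*(a + 3)^2*(a^4 - 4*a^3 + 2*a^2 + 4*a - 3) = a*(a - 3)*(a + 3)^2*(a^3 - a^2 - a + 1) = a*(a - 3)*(a + 1)*(a + 3)^2*(a^2 - 2*a + 1) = a*(a - 3)*(a - 1)*(a + 1)*(a + 3)^2*(a - 1)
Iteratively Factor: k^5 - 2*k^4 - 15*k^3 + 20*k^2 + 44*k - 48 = (k - 2)*(k^4 - 15*k^2 - 10*k + 24) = (k - 4)*(k - 2)*(k^3 + 4*k^2 + k - 6) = (k - 4)*(k - 2)*(k + 2)*(k^2 + 2*k - 3) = (k - 4)*(k - 2)*(k + 2)*(k + 3)*(k - 1)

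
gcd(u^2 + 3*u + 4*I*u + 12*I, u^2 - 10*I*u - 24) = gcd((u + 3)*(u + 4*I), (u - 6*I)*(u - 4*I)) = 1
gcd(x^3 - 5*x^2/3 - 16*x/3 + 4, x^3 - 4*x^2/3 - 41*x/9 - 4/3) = x - 3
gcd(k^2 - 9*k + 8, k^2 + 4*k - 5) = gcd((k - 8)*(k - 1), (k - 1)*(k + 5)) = k - 1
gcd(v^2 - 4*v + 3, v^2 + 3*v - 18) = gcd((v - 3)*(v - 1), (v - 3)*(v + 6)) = v - 3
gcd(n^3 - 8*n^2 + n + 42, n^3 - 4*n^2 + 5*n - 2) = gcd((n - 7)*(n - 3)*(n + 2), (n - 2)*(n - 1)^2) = 1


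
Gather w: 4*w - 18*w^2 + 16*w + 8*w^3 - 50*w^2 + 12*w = 8*w^3 - 68*w^2 + 32*w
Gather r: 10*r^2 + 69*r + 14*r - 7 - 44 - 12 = 10*r^2 + 83*r - 63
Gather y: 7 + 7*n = 7*n + 7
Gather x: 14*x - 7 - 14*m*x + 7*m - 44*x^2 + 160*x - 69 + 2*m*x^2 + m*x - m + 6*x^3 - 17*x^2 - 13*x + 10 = 6*m + 6*x^3 + x^2*(2*m - 61) + x*(161 - 13*m) - 66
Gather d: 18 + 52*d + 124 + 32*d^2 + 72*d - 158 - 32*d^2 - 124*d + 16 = 0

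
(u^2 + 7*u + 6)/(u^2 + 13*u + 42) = (u + 1)/(u + 7)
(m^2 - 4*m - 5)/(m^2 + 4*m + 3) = (m - 5)/(m + 3)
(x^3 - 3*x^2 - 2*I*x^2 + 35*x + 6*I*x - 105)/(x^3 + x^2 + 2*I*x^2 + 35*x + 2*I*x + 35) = (x^3 - x^2*(3 + 2*I) + x*(35 + 6*I) - 105)/(x^3 + x^2*(1 + 2*I) + x*(35 + 2*I) + 35)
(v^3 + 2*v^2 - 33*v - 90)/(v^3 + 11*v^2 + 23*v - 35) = (v^2 - 3*v - 18)/(v^2 + 6*v - 7)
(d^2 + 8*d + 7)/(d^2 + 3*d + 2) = (d + 7)/(d + 2)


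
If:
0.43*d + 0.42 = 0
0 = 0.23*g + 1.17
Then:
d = -0.98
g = -5.09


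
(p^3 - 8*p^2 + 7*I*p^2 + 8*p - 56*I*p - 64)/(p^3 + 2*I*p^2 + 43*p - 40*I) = (p - 8)/(p - 5*I)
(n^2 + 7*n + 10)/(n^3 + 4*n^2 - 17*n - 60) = (n + 2)/(n^2 - n - 12)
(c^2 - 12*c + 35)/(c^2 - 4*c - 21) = (c - 5)/(c + 3)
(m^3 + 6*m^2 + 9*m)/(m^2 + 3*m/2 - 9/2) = 2*m*(m + 3)/(2*m - 3)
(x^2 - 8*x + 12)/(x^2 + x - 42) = (x - 2)/(x + 7)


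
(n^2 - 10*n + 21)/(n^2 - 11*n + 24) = (n - 7)/(n - 8)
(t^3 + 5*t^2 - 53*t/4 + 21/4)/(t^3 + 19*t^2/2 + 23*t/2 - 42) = (t - 1/2)/(t + 4)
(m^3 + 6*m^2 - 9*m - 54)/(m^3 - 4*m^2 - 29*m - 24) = (m^2 + 3*m - 18)/(m^2 - 7*m - 8)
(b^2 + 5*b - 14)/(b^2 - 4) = (b + 7)/(b + 2)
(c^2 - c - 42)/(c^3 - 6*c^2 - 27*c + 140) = (c + 6)/(c^2 + c - 20)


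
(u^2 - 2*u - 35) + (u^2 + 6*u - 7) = 2*u^2 + 4*u - 42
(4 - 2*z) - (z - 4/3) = 16/3 - 3*z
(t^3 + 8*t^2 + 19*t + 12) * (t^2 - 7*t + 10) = t^5 + t^4 - 27*t^3 - 41*t^2 + 106*t + 120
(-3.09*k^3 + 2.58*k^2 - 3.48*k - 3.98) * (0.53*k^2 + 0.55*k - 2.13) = -1.6377*k^5 - 0.3321*k^4 + 6.1563*k^3 - 9.5188*k^2 + 5.2234*k + 8.4774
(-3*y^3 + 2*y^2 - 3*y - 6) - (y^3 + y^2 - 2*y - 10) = -4*y^3 + y^2 - y + 4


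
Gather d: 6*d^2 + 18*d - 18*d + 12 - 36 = 6*d^2 - 24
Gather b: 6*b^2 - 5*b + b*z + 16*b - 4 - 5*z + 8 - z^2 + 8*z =6*b^2 + b*(z + 11) - z^2 + 3*z + 4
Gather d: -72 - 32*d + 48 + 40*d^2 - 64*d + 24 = 40*d^2 - 96*d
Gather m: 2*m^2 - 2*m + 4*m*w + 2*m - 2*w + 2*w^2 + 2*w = 2*m^2 + 4*m*w + 2*w^2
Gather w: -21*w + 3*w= -18*w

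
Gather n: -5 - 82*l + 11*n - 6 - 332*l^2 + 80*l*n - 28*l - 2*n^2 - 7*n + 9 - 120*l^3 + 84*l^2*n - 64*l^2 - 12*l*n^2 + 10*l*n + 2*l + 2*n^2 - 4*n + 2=-120*l^3 - 396*l^2 - 12*l*n^2 - 108*l + n*(84*l^2 + 90*l)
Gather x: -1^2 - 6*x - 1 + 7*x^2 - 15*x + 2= 7*x^2 - 21*x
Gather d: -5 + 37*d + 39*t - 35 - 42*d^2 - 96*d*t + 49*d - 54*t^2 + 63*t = -42*d^2 + d*(86 - 96*t) - 54*t^2 + 102*t - 40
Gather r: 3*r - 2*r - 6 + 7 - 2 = r - 1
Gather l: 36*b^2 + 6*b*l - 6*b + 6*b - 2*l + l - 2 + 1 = 36*b^2 + l*(6*b - 1) - 1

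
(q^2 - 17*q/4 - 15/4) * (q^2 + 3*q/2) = q^4 - 11*q^3/4 - 81*q^2/8 - 45*q/8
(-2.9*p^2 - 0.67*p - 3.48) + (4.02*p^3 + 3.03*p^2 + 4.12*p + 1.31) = 4.02*p^3 + 0.13*p^2 + 3.45*p - 2.17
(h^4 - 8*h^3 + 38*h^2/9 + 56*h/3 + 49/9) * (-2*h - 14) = -2*h^5 + 2*h^4 + 932*h^3/9 - 868*h^2/9 - 2450*h/9 - 686/9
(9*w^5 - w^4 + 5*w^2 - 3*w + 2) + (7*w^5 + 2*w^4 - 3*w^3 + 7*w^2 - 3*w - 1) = 16*w^5 + w^4 - 3*w^3 + 12*w^2 - 6*w + 1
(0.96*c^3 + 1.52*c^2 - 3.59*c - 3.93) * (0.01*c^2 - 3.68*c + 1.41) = 0.0096*c^5 - 3.5176*c^4 - 4.2759*c^3 + 15.3151*c^2 + 9.4005*c - 5.5413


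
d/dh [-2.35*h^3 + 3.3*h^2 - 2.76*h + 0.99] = -7.05*h^2 + 6.6*h - 2.76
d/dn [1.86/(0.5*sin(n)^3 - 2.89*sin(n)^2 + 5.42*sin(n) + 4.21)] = (-2.79*sin(n)^2 + 10.7508*sin(n) - 10.0812)*cos(n)/(0.5*sin(n)^3 - 2.89*sin(n)^2 + 5.42*sin(n) + 4.21)^2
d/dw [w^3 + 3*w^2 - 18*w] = 3*w^2 + 6*w - 18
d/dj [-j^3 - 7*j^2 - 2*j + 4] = -3*j^2 - 14*j - 2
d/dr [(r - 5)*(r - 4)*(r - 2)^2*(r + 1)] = 5*r^4 - 48*r^3 + 141*r^2 - 112*r - 36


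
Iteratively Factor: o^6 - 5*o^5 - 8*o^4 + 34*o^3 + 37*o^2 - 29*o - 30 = (o + 2)*(o^5 - 7*o^4 + 6*o^3 + 22*o^2 - 7*o - 15) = (o + 1)*(o + 2)*(o^4 - 8*o^3 + 14*o^2 + 8*o - 15) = (o - 1)*(o + 1)*(o + 2)*(o^3 - 7*o^2 + 7*o + 15) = (o - 5)*(o - 1)*(o + 1)*(o + 2)*(o^2 - 2*o - 3) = (o - 5)*(o - 3)*(o - 1)*(o + 1)*(o + 2)*(o + 1)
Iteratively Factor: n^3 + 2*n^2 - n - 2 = (n + 2)*(n^2 - 1) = (n + 1)*(n + 2)*(n - 1)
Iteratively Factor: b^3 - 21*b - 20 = (b + 1)*(b^2 - b - 20) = (b + 1)*(b + 4)*(b - 5)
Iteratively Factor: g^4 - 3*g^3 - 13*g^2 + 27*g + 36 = (g + 1)*(g^3 - 4*g^2 - 9*g + 36) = (g - 4)*(g + 1)*(g^2 - 9) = (g - 4)*(g - 3)*(g + 1)*(g + 3)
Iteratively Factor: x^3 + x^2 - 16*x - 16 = (x + 4)*(x^2 - 3*x - 4) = (x + 1)*(x + 4)*(x - 4)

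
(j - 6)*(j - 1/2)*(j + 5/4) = j^3 - 21*j^2/4 - 41*j/8 + 15/4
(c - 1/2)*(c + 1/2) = c^2 - 1/4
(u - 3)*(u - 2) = u^2 - 5*u + 6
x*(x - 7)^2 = x^3 - 14*x^2 + 49*x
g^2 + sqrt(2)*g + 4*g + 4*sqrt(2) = (g + 4)*(g + sqrt(2))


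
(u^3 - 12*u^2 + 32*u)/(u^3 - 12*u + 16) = u*(u^2 - 12*u + 32)/(u^3 - 12*u + 16)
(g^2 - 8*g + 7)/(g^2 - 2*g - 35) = (g - 1)/(g + 5)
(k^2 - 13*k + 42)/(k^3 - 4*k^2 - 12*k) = (k - 7)/(k*(k + 2))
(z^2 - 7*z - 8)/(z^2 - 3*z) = (z^2 - 7*z - 8)/(z*(z - 3))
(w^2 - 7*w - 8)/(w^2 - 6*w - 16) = (w + 1)/(w + 2)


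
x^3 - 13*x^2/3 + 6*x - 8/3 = (x - 2)*(x - 4/3)*(x - 1)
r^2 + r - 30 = (r - 5)*(r + 6)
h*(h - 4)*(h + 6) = h^3 + 2*h^2 - 24*h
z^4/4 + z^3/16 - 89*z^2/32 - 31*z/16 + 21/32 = (z/4 + 1/4)*(z - 7/2)*(z - 1/4)*(z + 3)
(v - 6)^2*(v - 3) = v^3 - 15*v^2 + 72*v - 108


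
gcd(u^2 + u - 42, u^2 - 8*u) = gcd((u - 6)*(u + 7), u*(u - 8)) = 1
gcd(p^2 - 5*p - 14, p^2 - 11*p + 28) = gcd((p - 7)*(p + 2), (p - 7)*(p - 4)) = p - 7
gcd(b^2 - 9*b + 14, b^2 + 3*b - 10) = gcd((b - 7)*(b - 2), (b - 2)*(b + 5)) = b - 2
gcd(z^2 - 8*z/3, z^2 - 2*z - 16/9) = z - 8/3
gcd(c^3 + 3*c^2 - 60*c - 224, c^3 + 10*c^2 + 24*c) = c + 4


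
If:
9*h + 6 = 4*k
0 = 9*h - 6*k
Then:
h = -2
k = -3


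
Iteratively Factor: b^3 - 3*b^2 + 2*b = (b - 2)*(b^2 - b) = b*(b - 2)*(b - 1)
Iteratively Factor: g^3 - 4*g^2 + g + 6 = (g + 1)*(g^2 - 5*g + 6) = (g - 3)*(g + 1)*(g - 2)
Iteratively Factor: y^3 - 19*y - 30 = (y - 5)*(y^2 + 5*y + 6) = (y - 5)*(y + 3)*(y + 2)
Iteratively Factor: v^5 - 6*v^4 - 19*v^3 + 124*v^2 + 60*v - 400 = (v + 2)*(v^4 - 8*v^3 - 3*v^2 + 130*v - 200) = (v + 2)*(v + 4)*(v^3 - 12*v^2 + 45*v - 50) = (v - 5)*(v + 2)*(v + 4)*(v^2 - 7*v + 10) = (v - 5)*(v - 2)*(v + 2)*(v + 4)*(v - 5)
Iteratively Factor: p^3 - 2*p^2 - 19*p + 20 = (p - 1)*(p^2 - p - 20) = (p - 1)*(p + 4)*(p - 5)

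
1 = 1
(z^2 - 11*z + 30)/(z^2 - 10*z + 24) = (z - 5)/(z - 4)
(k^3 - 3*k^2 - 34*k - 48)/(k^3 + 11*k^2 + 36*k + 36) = (k - 8)/(k + 6)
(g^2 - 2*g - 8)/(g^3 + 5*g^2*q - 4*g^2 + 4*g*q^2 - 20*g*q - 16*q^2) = (g + 2)/(g^2 + 5*g*q + 4*q^2)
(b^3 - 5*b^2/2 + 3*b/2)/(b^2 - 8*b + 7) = b*(2*b - 3)/(2*(b - 7))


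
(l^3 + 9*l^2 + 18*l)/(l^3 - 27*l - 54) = l*(l + 6)/(l^2 - 3*l - 18)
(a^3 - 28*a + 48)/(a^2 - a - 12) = (a^2 + 4*a - 12)/(a + 3)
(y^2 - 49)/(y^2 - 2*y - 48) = (49 - y^2)/(-y^2 + 2*y + 48)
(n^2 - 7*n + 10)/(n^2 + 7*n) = (n^2 - 7*n + 10)/(n*(n + 7))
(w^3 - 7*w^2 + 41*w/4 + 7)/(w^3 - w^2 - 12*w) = (w^2 - 3*w - 7/4)/(w*(w + 3))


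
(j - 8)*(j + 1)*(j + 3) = j^3 - 4*j^2 - 29*j - 24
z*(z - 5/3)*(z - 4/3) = z^3 - 3*z^2 + 20*z/9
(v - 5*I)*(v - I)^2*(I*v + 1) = I*v^4 + 8*v^3 - 18*I*v^2 - 16*v + 5*I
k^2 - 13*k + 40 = (k - 8)*(k - 5)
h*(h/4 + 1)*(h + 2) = h^3/4 + 3*h^2/2 + 2*h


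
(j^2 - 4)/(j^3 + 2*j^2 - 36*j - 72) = (j - 2)/(j^2 - 36)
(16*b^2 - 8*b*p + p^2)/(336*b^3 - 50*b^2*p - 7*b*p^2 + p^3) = (16*b^2 - 8*b*p + p^2)/(336*b^3 - 50*b^2*p - 7*b*p^2 + p^3)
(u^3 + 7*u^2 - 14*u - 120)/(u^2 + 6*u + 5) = (u^2 + 2*u - 24)/(u + 1)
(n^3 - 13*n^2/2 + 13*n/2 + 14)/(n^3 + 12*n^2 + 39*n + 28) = (n^2 - 15*n/2 + 14)/(n^2 + 11*n + 28)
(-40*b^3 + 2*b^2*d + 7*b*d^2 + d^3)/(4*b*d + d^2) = -10*b^2/d + 3*b + d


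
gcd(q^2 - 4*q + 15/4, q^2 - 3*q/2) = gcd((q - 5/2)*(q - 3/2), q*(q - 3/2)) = q - 3/2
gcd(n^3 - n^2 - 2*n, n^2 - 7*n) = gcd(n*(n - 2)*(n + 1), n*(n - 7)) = n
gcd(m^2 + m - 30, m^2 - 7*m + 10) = m - 5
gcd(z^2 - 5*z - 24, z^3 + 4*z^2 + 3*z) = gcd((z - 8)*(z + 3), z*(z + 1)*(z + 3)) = z + 3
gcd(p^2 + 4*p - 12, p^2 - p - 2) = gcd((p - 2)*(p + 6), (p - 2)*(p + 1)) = p - 2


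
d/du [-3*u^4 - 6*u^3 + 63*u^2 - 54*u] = -12*u^3 - 18*u^2 + 126*u - 54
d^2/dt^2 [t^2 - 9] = 2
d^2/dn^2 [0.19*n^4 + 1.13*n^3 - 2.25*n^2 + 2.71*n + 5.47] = 2.28*n^2 + 6.78*n - 4.5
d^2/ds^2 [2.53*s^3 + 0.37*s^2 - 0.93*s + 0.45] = 15.18*s + 0.74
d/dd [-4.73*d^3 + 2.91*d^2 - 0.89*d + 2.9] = -14.19*d^2 + 5.82*d - 0.89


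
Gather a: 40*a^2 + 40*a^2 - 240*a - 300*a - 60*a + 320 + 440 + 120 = 80*a^2 - 600*a + 880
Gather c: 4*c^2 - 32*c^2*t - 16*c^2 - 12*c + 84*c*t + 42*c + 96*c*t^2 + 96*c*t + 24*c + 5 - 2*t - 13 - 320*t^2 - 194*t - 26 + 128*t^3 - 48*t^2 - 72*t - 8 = c^2*(-32*t - 12) + c*(96*t^2 + 180*t + 54) + 128*t^3 - 368*t^2 - 268*t - 42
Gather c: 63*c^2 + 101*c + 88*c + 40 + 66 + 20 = 63*c^2 + 189*c + 126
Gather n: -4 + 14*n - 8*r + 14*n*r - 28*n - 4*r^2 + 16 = n*(14*r - 14) - 4*r^2 - 8*r + 12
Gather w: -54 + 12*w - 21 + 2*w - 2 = 14*w - 77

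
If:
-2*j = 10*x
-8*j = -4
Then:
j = 1/2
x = -1/10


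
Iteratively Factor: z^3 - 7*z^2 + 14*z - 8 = (z - 1)*(z^2 - 6*z + 8) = (z - 2)*(z - 1)*(z - 4)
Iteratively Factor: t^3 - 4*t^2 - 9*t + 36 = (t - 3)*(t^2 - t - 12) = (t - 3)*(t + 3)*(t - 4)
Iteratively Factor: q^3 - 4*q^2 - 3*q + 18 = (q - 3)*(q^2 - q - 6) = (q - 3)*(q + 2)*(q - 3)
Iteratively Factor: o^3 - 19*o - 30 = (o + 2)*(o^2 - 2*o - 15) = (o + 2)*(o + 3)*(o - 5)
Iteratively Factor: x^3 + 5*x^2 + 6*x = (x)*(x^2 + 5*x + 6) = x*(x + 2)*(x + 3)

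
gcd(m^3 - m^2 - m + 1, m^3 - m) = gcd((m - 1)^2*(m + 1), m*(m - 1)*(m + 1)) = m^2 - 1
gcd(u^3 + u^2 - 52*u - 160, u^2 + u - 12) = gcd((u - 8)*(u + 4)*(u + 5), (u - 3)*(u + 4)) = u + 4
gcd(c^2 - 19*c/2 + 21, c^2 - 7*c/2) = c - 7/2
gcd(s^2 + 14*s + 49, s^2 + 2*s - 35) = s + 7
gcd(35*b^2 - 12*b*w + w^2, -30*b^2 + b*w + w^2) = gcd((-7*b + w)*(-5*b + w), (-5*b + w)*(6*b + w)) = -5*b + w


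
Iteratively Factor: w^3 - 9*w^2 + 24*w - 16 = (w - 4)*(w^2 - 5*w + 4) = (w - 4)^2*(w - 1)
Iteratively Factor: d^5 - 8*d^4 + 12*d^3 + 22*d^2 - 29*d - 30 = (d - 2)*(d^4 - 6*d^3 + 22*d + 15) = (d - 3)*(d - 2)*(d^3 - 3*d^2 - 9*d - 5) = (d - 5)*(d - 3)*(d - 2)*(d^2 + 2*d + 1) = (d - 5)*(d - 3)*(d - 2)*(d + 1)*(d + 1)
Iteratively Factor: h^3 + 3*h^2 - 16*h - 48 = (h + 4)*(h^2 - h - 12) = (h + 3)*(h + 4)*(h - 4)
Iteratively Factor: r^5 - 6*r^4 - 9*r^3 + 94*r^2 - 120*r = (r - 3)*(r^4 - 3*r^3 - 18*r^2 + 40*r) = (r - 3)*(r - 2)*(r^3 - r^2 - 20*r) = r*(r - 3)*(r - 2)*(r^2 - r - 20) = r*(r - 3)*(r - 2)*(r + 4)*(r - 5)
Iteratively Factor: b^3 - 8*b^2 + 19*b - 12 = (b - 3)*(b^2 - 5*b + 4) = (b - 3)*(b - 1)*(b - 4)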